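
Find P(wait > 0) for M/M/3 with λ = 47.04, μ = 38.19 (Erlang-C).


a = λ/μ = 1.2317; ρ = a/3 = 0.4106
P₀ = 0.284193 (from M/M/c formula)
C(c,a) = [a^c/(c!(1−ρ))]·P₀ = [1.86876/(6·0.5894)]·0.284193
= 0.52842·0.284193 = 0.150172

Final: 0.150172


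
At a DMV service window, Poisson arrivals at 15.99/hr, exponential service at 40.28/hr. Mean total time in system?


W = 1/(μ−λ) = 1/(40.28 − 15.99) = 1/24.29 = 0.04117 hr

Final: 0.04117 hr


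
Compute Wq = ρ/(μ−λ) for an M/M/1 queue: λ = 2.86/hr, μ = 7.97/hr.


ρ = 2.86/7.97 = 0.3588
Wq = ρ/(μ−λ) = 0.3588/(7.97 − 2.86) = 0.3588/5.11 = 0.07022 hr

Final: 0.07022 hr


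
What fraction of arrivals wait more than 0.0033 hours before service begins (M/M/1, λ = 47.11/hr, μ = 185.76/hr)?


ρ = 47.11/185.76 = 0.2536
P(Wq > t) = ρ·e^{−(μ−λ)t} = 0.2536·e^{−0.4575}
= 0.2536·0.632835 = 0.160491

Final: 0.160491


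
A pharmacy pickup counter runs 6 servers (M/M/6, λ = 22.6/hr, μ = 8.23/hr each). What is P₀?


a = λ/μ = 22.6/8.23 = 2.7461; ρ = a/c = 0.4577
Σ_{k=0}^{5} a^k/k! (terms k=0..5) = 1.00000 + 2.74605 + 3.77040 + 3.45124 + 2.36932 + 1.30125 = 14.63825
Tail: a^6/(6!(1−ρ)) = 428.79689/(720·0.5423) = 1.09814
P₀ = 1/(14.63825 + 1.09814) = 1/15.73640 = 0.063547

Final: 0.063547


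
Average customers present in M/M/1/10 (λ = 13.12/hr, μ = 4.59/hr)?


ρ = 13.12/4.59 = 2.8584
L = ρ[1 − (K+1)ρ^K + Kρ^(K+1)] / [(1−ρ)(1−ρ^(K+1))]
Numerator: 2.8584·(1 − 11·36409.230056 + 10·104071.698982) = 1829986.916091
Denominator: (-1.8584)·(-104070.698982) = 193403.717281
L = 1829986.916091/193403.717281 = 9.4620

Final: 9.4620


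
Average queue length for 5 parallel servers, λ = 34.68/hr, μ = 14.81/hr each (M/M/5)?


a = λ/μ = 2.3417; ρ = a/5 = 0.4683
P₀ = 0.094520
Lq = P₀·a^c·ρ / (c!·(1−ρ)²) = 0.094520·70.40770·0.4683/(120·0.28267)
= 0.09188

Final: 0.09188


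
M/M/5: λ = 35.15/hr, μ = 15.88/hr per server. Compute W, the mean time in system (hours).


a = 2.2135; ρ = 0.4427; P₀ = 0.107928
Lq = P₀·a^c·ρ/(c!(1−ρ)²) = 0.06812
Wq = Lq/λ = 0.06812/35.15 = 0.001938 hr
W = Wq + 1/μ = 0.001938 + 0.06297 = 0.06491 hr

Final: 0.06491 hr


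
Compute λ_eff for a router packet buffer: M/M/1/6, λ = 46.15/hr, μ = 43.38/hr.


ρ = 1.0639; P_K = (1−ρ)ρ^6/(1−ρ^7) = 0.170697
λ_eff = λ(1 − P_K) = 46.15·(1 − 0.170697) = 46.15·0.829303 = 38.2723 /hr

Final: 38.2723 /hr


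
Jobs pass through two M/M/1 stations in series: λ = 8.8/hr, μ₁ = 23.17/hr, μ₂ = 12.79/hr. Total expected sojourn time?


Each node sees arrival rate λ = 8.8/hr (tandem ⇒ throughput preserved).
W₁ = 1/(μ₁−λ) = 1/(23.17−8.8) = 0.06959 hr
W₂ = 1/(μ₂−λ) = 1/(12.79−8.8) = 0.25063 hr
W_total = W₁ + W₂ = 0.06959 + 0.25063 = 0.32022 hr

Final: 0.32022 hr


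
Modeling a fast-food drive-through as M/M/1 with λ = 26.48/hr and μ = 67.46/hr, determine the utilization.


ρ = λ/μ = 26.48/67.46 = 0.3925

Final: 0.3925


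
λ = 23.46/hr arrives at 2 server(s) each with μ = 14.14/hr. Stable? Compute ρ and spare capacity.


Total capacity cμ = 2·14.14 = 28.28/hr
ρ = λ/(cμ) = 23.46/28.28 = 0.8296
Stable ⇔ ρ < 1: YES
Spare capacity = cμ − λ = 28.28 − 23.46 = 4.82/hr

Final: ρ = 0.8296; stable; margin = 4.82/hr


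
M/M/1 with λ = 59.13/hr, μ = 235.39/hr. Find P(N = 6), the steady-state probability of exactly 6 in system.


ρ = 59.13/235.39 = 0.2512
P_n = (1−ρ)·ρ^n = (1 − 0.2512)·0.2512^6 = 0.7488·0.0002513 = 0.0001881

Final: 0.0001881


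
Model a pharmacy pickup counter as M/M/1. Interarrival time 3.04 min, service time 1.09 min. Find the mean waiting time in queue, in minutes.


λ = 60/3.04 = 19.7368 /hr
μ = 60/1.09 = 55.0459 /hr
ρ = λ/μ = 19.7368/55.0459 = 0.3586
Wq = ρ/(μ−λ) = 0.3586/(55.0459−19.7368) = 0.01015 hr
In minutes: 0.01015·60 = 0.6093 min

Final: 0.6093 min


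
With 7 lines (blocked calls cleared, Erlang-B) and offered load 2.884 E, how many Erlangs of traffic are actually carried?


B(7,2.884) = 0.018587 (Erlang-B)
Carried load = a(1 − B) = 2.884·(1 − 0.018587) = 2.884·0.981413 = 2.8304 E

Final: 2.8304 Erlangs


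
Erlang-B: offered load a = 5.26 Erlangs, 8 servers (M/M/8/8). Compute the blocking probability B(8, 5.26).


B(c,a) = (a^c/c!) / Σ_{k=0}^{c} a^k/k!
a^8/8! = 14.533340
Σ terms (k=0..8): 1.00000 + 5.26000 + 13.83380 + 24.25526 + 31.89567 + 33.55425 + 29.41589 + 22.10394 + 14.53334 = 175.852146
B = 14.533340/175.852146 = 0.082645

Final: 0.082645


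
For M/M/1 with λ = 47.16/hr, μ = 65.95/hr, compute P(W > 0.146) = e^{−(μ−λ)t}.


W ~ Exponential(μ−λ) for M/M/1.
μ − λ = 65.95 − 47.16 = 18.7900
P(W > t) = e^{−(μ−λ)t} = e^{−2.7433} = 0.064355

Final: 0.064355


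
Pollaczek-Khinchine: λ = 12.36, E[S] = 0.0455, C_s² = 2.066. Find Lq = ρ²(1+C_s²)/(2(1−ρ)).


ρ = λ·E[S] = 12.36·0.0455 = 0.5624
Lq = ρ²(1+C_s²)/(2(1−ρ)) = 0.3163·(1+2.066)/(2·0.4376)
= 0.3163·3.0660/0.8752 = 1.10791

Final: 1.10791


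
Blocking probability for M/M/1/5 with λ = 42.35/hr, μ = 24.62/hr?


ρ = λ/μ = 42.35/24.62 = 1.7201
P_K = (1−ρ)ρ^K/(1−ρ^(K+1)) = (-0.7201·15.060064)/(1 − 25.905513)
= -10.845449/-24.905513 = 0.435464

Final: 0.435464


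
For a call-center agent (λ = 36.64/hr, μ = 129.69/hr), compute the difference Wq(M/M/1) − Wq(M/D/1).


ρ = 36.64/129.69 = 0.2825
Wq(M/M/1) = ρ/(μ−λ) = 0.2825/93.05 = 0.003036 hr
Wq(M/D/1) = ρ/(2(μ−λ)) = 0.001518 hr
Savings = 0.003036 − 0.001518 = 0.001518 hr

Final: 0.001518 hr


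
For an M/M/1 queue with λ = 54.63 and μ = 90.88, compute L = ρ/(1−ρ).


ρ = λ/μ = 54.63/90.88 = 0.6011
L = ρ/(1−ρ) = 0.6011/(1 − 0.6011) = 0.6011/0.3989 = 1.5070

Final: 1.5070


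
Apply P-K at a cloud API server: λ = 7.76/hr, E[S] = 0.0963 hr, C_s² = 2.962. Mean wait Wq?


ρ = λ·E[S] = 7.76·0.0963 = 0.7473
E[S²] = E[S]²(1+C_s²) = 0.0963²·(1+2.962) = 0.036742
Wq = λ·E[S²]/(2(1−ρ)) = 7.76·0.036742/(2·0.2527) = 0.56412 hr

Final: 0.56412 hr


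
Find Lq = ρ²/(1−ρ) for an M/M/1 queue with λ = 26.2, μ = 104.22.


ρ = 26.2/104.22 = 0.2514
Lq = ρ²/(1−ρ) = 0.06320/0.7486 = 0.08442

Final: 0.08442


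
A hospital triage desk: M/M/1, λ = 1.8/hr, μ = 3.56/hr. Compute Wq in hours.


ρ = 1.8/3.56 = 0.5056
Wq = ρ/(μ−λ) = 0.5056/(3.56 − 1.8) = 0.5056/1.76 = 0.2873 hr

Final: 0.2873 hr


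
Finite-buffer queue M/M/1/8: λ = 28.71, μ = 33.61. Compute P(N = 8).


ρ = λ/μ = 28.71/33.61 = 0.8542
P_K = (1−ρ)ρ^K/(1−ρ^(K+1)) = (0.1458·0.283477)/(1 − 0.242149)
= 0.041328/0.757851 = 0.054533

Final: 0.054533


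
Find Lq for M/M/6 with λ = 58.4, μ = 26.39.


a = λ/μ = 2.2130; ρ = a/6 = 0.3688
P₀ = 0.109078
Lq = P₀·a^c·ρ / (c!·(1−ρ)²) = 0.109078·117.44668·0.3688/(720·0.39838)
= 0.01647

Final: 0.01647


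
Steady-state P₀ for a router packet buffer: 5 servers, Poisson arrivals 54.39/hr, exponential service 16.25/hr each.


a = λ/μ = 54.39/16.25 = 3.3471; ρ = a/c = 0.6694
Σ_{k=0}^{4} a^k/k! (terms k=0..4) = 1.00000 + 3.34708 + 5.60146 + 6.24951 + 5.22940 = 21.42744
Tail: a^5/(5!(1−ρ)) = 420.07658/(120·0.3306) = 10.58923
P₀ = 1/(21.42744 + 10.58923) = 1/32.01668 = 0.031234

Final: 0.031234


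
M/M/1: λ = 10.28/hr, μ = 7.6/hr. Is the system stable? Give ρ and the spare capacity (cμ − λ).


Total capacity cμ = 1·7.6 = 7.60/hr
ρ = λ/(cμ) = 10.28/7.60 = 1.3526
Stable ⇔ ρ < 1: NO
Spare capacity = cμ − λ = 7.60 − 10.28 = -2.68/hr

Final: ρ = 1.3526; unstable; margin = -2.68/hr


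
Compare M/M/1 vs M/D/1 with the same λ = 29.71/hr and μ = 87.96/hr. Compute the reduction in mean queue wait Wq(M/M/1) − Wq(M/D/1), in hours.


ρ = 29.71/87.96 = 0.3378
Wq(M/M/1) = ρ/(μ−λ) = 0.3378/58.25 = 0.005799 hr
Wq(M/D/1) = ρ/(2(μ−λ)) = 0.002899 hr
Savings = 0.005799 − 0.002899 = 0.002899 hr

Final: 0.002899 hr


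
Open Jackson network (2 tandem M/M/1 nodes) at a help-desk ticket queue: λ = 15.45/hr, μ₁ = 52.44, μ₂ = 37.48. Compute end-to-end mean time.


Each node sees arrival rate λ = 15.45/hr (tandem ⇒ throughput preserved).
W₁ = 1/(μ₁−λ) = 1/(52.44−15.45) = 0.02703 hr
W₂ = 1/(μ₂−λ) = 1/(37.48−15.45) = 0.04539 hr
W_total = W₁ + W₂ = 0.02703 + 0.04539 = 0.07243 hr

Final: 0.07243 hr


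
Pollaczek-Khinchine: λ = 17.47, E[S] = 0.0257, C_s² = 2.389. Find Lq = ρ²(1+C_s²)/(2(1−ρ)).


ρ = λ·E[S] = 17.47·0.0257 = 0.4490
Lq = ρ²(1+C_s²)/(2(1−ρ)) = 0.2016·(1+2.389)/(2·0.5510)
= 0.2016·3.3890/1.1020 = 0.61991

Final: 0.61991


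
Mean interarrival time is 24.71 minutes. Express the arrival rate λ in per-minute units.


λ = 1/(interarrival time) in consistent units.
1 minute = 1 min, so λ = 1/24.71 = 0.04047 per minute

Final: 0.04047 /min


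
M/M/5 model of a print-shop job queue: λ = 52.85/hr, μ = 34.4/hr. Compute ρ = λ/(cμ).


ρ = λ/(cμ) = 52.85/(5·34.4) = 52.85/172.00 = 0.3073

Final: 0.3073


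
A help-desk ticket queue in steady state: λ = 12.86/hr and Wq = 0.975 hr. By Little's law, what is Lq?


Lq = λWq = 12.86·0.975 = 12.5385

Final: 12.5385


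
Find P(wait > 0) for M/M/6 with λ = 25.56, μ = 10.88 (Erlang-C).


a = λ/μ = 2.3493; ρ = a/6 = 0.3915
P₀ = 0.095067 (from M/M/c formula)
C(c,a) = [a^c/(c!(1−ρ))]·P₀ = [168.10929/(720·0.6085)]·0.095067
= 0.38373·0.095067 = 0.036480

Final: 0.036480


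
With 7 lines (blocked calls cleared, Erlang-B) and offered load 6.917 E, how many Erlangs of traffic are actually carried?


B(7,6.917) = 0.243715 (Erlang-B)
Carried load = a(1 − B) = 6.917·(1 − 0.243715) = 6.917·0.756285 = 5.2312 E

Final: 5.2312 Erlangs


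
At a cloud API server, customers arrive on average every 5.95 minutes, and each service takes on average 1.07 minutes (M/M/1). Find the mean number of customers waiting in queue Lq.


λ = 60/5.95 = 10.0840 /hr
μ = 60/1.07 = 56.0748 /hr
ρ = λ/μ = 10.0840/56.0748 = 0.1798
Lq = ρ²/(1−ρ) = 0.03234/0.8202 = 0.03943

Final: 0.03943


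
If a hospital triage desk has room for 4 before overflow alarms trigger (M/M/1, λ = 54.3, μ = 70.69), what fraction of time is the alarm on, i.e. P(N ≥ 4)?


ρ = 54.3/70.69 = 0.7681
P(N ≥ n) = ρ^n = 0.7681^4 = 0.348151

Final: 0.348151


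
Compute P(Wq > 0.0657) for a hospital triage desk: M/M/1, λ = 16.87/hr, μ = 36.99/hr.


ρ = 16.87/36.99 = 0.4561
P(Wq > t) = ρ·e^{−(μ−λ)t} = 0.4561·e^{−1.3219}
= 0.4561·0.266632 = 0.121603

Final: 0.121603


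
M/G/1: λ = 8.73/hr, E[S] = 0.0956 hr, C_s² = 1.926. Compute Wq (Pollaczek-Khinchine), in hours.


ρ = λ·E[S] = 8.73·0.0956 = 0.8346
E[S²] = E[S]²(1+C_s²) = 0.0956²·(1+1.926) = 0.026742
Wq = λ·E[S²]/(2(1−ρ)) = 8.73·0.026742/(2·0.1654) = 0.70568 hr

Final: 0.70568 hr


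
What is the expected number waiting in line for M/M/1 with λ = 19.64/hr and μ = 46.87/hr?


ρ = 19.64/46.87 = 0.4190
Lq = ρ²/(1−ρ) = 0.1756/0.5810 = 0.3022

Final: 0.3022


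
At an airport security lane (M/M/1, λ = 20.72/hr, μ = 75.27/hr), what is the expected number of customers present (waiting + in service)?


ρ = λ/μ = 20.72/75.27 = 0.2753
L = ρ/(1−ρ) = 0.2753/(1 − 0.2753) = 0.2753/0.7247 = 0.3798

Final: 0.3798


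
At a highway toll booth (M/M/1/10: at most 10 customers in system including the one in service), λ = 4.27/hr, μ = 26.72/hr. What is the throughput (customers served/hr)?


ρ = 0.1598; P_K = (1−ρ)ρ^10/(1−ρ^11) = 0.000000009126
λ_eff = λ(1 − P_K) = 4.27·(1 − 0.000000009126) = 4.27·1.000000 = 4.2700 /hr

Final: 4.2700 /hr


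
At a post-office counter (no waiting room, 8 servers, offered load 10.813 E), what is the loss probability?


B(c,a) = (a^c/c!) / Σ_{k=0}^{c} a^k/k!
a^8/8! = 4634.993191
Σ terms (k=0..8): 1.00000 + 10.81300 + 58.46048 + 210.71107 + 569.60471 + 1231.82714 + 2219.95781 + 3429.20055 + 4634.99319 = 12366.567960
B = 4634.993191/12366.567960 = 0.374800

Final: 0.374800


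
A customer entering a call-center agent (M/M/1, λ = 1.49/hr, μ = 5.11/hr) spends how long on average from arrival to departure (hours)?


W = 1/(μ−λ) = 1/(5.11 − 1.49) = 1/3.62 = 0.2762 hr

Final: 0.2762 hr


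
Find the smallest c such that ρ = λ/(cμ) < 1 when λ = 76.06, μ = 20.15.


Stability requires cμ > λ ⇔ c > λ/μ.
λ/μ = 76.06/20.15 = 3.7747
Minimum integer c = ⌊3.7747⌋ + 1 = 4
Check: 4·20.15 = 80.60 > 76.06, while 3·20.15 = 60.45 ≤ 76.06

Final: 4 servers


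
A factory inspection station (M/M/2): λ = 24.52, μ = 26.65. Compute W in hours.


a = 0.9201; ρ = 0.4600; P₀ = 0.369828
Lq = P₀·a^c·ρ/(c!(1−ρ)²) = 0.24699
Wq = Lq/λ = 0.24699/24.52 = 0.01007 hr
W = Wq + 1/μ = 0.01007 + 0.03752 = 0.04760 hr

Final: 0.04760 hr


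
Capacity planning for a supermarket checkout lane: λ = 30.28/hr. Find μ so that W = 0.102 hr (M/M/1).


W = 1/(μ−λ) ⇒ μ − λ = 1/W = 1/0.102 = 9.8039
μ = λ + 1/W = 30.28 + 9.8039 = 40.0839 per hr

Final: 40.0839 /hr


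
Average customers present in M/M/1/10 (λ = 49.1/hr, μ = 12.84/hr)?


ρ = 49.1/12.84 = 3.8240
L = ρ[1 − (K+1)ρ^K + Kρ^(K+1)] / [(1−ρ)(1−ρ^(K+1))]
Numerator: 3.8240·(1 − 11·668597.400768 + 10·2556708.129105) = 69644414.667900
Denominator: (-2.8240)·(-2556707.129105) = 7220109.073314
L = 69644414.667900/7220109.073314 = 9.6459

Final: 9.6459


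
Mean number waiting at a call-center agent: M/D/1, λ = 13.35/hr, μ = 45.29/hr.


ρ = 13.35/45.29 = 0.2948
M/D/1: Lq = ρ²/(2(1−ρ)) = 0.08689/(2·0.7052) = 0.06160

Final: 0.06160


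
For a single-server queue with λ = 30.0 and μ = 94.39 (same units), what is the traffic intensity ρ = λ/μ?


ρ = λ/μ = 30.0/94.39 = 0.3178

Final: 0.3178


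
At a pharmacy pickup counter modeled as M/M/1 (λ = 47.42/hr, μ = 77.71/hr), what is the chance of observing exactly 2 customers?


ρ = 47.42/77.71 = 0.6102
P_n = (1−ρ)·ρ^n = (1 − 0.6102)·0.6102^2 = 0.3898·0.372365 = 0.145142

Final: 0.145142


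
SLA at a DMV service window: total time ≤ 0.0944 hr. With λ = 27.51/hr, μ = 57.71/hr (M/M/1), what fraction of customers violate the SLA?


W ~ Exponential(μ−λ) for M/M/1.
μ − λ = 57.71 − 27.51 = 30.2000
P(W > t) = e^{−(μ−λ)t} = e^{−2.8509} = 0.057793

Final: 0.057793


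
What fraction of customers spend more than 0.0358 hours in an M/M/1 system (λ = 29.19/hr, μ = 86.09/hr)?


W ~ Exponential(μ−λ) for M/M/1.
μ − λ = 86.09 − 29.19 = 56.9000
P(W > t) = e^{−(μ−λ)t} = e^{−2.0370} = 0.130417

Final: 0.130417


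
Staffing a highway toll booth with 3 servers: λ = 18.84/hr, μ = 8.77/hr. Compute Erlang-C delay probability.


a = λ/μ = 2.1482; ρ = a/3 = 0.7161
P₀ = 0.088690 (from M/M/c formula)
C(c,a) = [a^c/(c!(1−ρ))]·P₀ = [9.91389/(6·0.2839)]·0.088690
= 5.81960·0.088690 = 0.516138

Final: 0.516138


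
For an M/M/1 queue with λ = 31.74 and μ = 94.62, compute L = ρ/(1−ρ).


ρ = λ/μ = 31.74/94.62 = 0.3354
L = ρ/(1−ρ) = 0.3354/(1 − 0.3354) = 0.3354/0.6646 = 0.5048

Final: 0.5048


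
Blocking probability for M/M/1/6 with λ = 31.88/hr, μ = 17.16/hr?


ρ = λ/μ = 31.88/17.16 = 1.8578
P_K = (1−ρ)ρ^K/(1−ρ^(K+1)) = (-0.8578·41.115557)/(1 − 76.384845)
= -35.269289/-75.384845 = 0.467856

Final: 0.467856


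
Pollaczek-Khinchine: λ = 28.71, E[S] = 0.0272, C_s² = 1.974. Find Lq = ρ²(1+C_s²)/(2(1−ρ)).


ρ = λ·E[S] = 28.71·0.0272 = 0.7809
Lq = ρ²(1+C_s²)/(2(1−ρ)) = 0.6098·(1+1.974)/(2·0.2191)
= 0.6098·2.9740/0.4382 = 4.13901

Final: 4.13901


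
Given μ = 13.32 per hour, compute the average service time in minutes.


Mean service time = 1/μ = 1/13.32 hour = 0.07508 hour
In minutes: 0.07508 × 60 = 4.5045 min

Final: 4.5045 min


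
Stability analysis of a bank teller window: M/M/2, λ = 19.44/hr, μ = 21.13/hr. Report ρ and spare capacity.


Total capacity cμ = 2·21.13 = 42.26/hr
ρ = λ/(cμ) = 19.44/42.26 = 0.4600
Stable ⇔ ρ < 1: YES
Spare capacity = cμ − λ = 42.26 − 19.44 = 22.82/hr

Final: ρ = 0.4600; stable; margin = 22.82/hr


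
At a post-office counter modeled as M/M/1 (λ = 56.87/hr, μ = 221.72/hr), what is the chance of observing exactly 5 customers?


ρ = 56.87/221.72 = 0.2565
P_n = (1−ρ)·ρ^n = (1 − 0.2565)·0.2565^5 = 0.7435·0.001110 = 0.0008254

Final: 0.0008254


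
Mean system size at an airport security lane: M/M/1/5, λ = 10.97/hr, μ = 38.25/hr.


ρ = 10.97/38.25 = 0.2868
L = ρ[1 − (K+1)ρ^K + Kρ^(K+1)] / [(1−ρ)(1−ρ^(K+1))]
Numerator: 0.2868·(1 − 6·0.001940 + 5·0.0005565) = 0.284256
Denominator: (0.7132)·(0.999444) = 0.712806
L = 0.284256/0.712806 = 0.3988

Final: 0.3988


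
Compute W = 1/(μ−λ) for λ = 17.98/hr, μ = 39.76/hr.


W = 1/(μ−λ) = 1/(39.76 − 17.98) = 1/21.78 = 0.04591 hr

Final: 0.04591 hr


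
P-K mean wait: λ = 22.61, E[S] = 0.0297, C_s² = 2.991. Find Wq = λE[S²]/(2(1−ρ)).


ρ = λ·E[S] = 22.61·0.0297 = 0.6715
E[S²] = E[S]²(1+C_s²) = 0.0297²·(1+2.991) = 0.003520
Wq = λ·E[S²]/(2(1−ρ)) = 22.61·0.003520/(2·0.3285) = 0.12116 hr

Final: 0.12116 hr


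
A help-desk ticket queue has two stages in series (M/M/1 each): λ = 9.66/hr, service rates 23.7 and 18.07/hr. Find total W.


Each node sees arrival rate λ = 9.66/hr (tandem ⇒ throughput preserved).
W₁ = 1/(μ₁−λ) = 1/(23.7−9.66) = 0.07123 hr
W₂ = 1/(μ₂−λ) = 1/(18.07−9.66) = 0.11891 hr
W_total = W₁ + W₂ = 0.07123 + 0.11891 = 0.19013 hr

Final: 0.19013 hr


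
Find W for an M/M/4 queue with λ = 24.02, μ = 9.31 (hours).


a = 2.5800; ρ = 0.6450; P₀ = 0.066795
Lq = P₀·a^c·ρ/(c!(1−ρ)²) = 0.63116
Wq = Lq/λ = 0.63116/24.02 = 0.02628 hr
W = Wq + 1/μ = 0.02628 + 0.10741 = 0.13369 hr

Final: 0.13369 hr


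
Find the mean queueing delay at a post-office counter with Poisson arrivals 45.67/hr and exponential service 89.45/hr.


ρ = 45.67/89.45 = 0.5106
Wq = ρ/(μ−λ) = 0.5106/(89.45 − 45.67) = 0.5106/43.78 = 0.01166 hr

Final: 0.01166 hr


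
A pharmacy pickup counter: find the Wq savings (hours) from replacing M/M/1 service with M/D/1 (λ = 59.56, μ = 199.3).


ρ = 59.56/199.3 = 0.2988
Wq(M/M/1) = ρ/(μ−λ) = 0.2988/139.74 = 0.002139 hr
Wq(M/D/1) = ρ/(2(μ−λ)) = 0.001069 hr
Savings = 0.002139 − 0.001069 = 0.001069 hr

Final: 0.001069 hr


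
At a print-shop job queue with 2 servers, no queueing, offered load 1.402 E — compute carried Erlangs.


B(2,1.402) = 0.290357 (Erlang-B)
Carried load = a(1 − B) = 1.402·(1 − 0.290357) = 1.402·0.709643 = 0.9949 E

Final: 0.9949 Erlangs


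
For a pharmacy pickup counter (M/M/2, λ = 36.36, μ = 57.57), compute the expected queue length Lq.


a = λ/μ = 0.6316; ρ = a/2 = 0.3158
P₀ = 0.520000
Lq = P₀·a^c·ρ / (c!·(1−ρ)²) = 0.520000·0.39889·0.3158/(2·0.46814)
= 0.06996

Final: 0.06996


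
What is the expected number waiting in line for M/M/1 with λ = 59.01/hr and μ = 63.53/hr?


ρ = 59.01/63.53 = 0.9289
Lq = ρ²/(1−ρ) = 0.8628/0.07115 = 12.1265

Final: 12.1265


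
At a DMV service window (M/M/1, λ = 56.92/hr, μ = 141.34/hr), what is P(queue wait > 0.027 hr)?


ρ = 56.92/141.34 = 0.4027
P(Wq > t) = ρ·e^{−(μ−λ)t} = 0.4027·e^{−2.2793}
= 0.4027·0.102352 = 0.041219

Final: 0.041219


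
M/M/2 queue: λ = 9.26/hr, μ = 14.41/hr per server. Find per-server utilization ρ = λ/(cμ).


ρ = λ/(cμ) = 9.26/(2·14.41) = 9.26/28.82 = 0.3213

Final: 0.3213


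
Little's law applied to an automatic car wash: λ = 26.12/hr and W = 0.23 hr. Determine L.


L = λW = 26.12·0.23 = 6.0076

Final: 6.0076


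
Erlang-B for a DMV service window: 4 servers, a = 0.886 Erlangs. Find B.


B(c,a) = (a^c/c!) / Σ_{k=0}^{c} a^k/k!
a^4/4! = 0.025676
Σ terms (k=0..4): 1.00000 + 0.88600 + 0.39250 + 0.11592 + 0.02568 = 2.420092
B = 0.025676/2.420092 = 0.010609

Final: 0.010609


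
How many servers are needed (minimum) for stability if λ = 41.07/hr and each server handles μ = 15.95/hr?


Stability requires cμ > λ ⇔ c > λ/μ.
λ/μ = 41.07/15.95 = 2.5749
Minimum integer c = ⌊2.5749⌋ + 1 = 3
Check: 3·15.95 = 47.85 > 41.07, while 2·15.95 = 31.90 ≤ 41.07

Final: 3 servers


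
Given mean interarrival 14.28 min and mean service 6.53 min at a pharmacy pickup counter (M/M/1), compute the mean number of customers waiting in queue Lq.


λ = 60/14.28 = 4.2017 /hr
μ = 60/6.53 = 9.1884 /hr
ρ = λ/μ = 4.2017/9.1884 = 0.4573
Lq = ρ²/(1−ρ) = 0.2091/0.5427 = 0.3853

Final: 0.3853


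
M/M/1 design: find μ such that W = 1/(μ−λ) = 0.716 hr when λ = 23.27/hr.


W = 1/(μ−λ) ⇒ μ − λ = 1/W = 1/0.716 = 1.3966
μ = λ + 1/W = 23.27 + 1.3966 = 24.6666 per hr

Final: 24.6666 /hr


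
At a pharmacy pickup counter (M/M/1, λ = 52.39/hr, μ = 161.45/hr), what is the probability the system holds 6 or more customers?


ρ = 52.39/161.45 = 0.3245
P(N ≥ n) = ρ^n = 0.3245^6 = 0.001168

Final: 0.001168


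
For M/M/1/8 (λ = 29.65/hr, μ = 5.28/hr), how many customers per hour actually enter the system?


ρ = 5.6155; P_K = (1−ρ)ρ^8/(1−ρ^9) = 0.821923
λ_eff = λ(1 − P_K) = 29.65·(1 − 0.821923) = 29.65·0.178077 = 5.2800 /hr

Final: 5.2800 /hr


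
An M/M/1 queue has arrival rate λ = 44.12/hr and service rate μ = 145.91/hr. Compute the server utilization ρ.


ρ = λ/μ = 44.12/145.91 = 0.3024

Final: 0.3024


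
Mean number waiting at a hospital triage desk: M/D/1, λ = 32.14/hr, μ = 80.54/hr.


ρ = 32.14/80.54 = 0.3991
M/D/1: Lq = ρ²/(2(1−ρ)) = 0.1592/(2·0.6009) = 0.13250

Final: 0.13250


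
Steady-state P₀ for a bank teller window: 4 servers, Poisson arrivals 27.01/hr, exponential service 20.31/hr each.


a = λ/μ = 27.01/20.31 = 1.3299; ρ = a/c = 0.3325
Σ_{k=0}^{3} a^k/k! (terms k=0..3) = 1.00000 + 1.32989 + 0.88430 + 0.39201 = 3.60619
Tail: a^4/(4!(1−ρ)) = 3.12794/(24·0.6675) = 0.19524
P₀ = 1/(3.60619 + 0.19524) = 1/3.80144 = 0.263058

Final: 0.263058


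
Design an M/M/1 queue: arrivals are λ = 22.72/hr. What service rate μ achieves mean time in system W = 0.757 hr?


W = 1/(μ−λ) ⇒ μ − λ = 1/W = 1/0.757 = 1.3210
μ = λ + 1/W = 22.72 + 1.3210 = 24.0410 per hr

Final: 24.0410 /hr


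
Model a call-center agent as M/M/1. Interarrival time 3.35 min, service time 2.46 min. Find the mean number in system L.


λ = 60/3.35 = 17.9104 /hr
μ = 60/2.46 = 24.3902 /hr
ρ = λ/μ = 17.9104/24.3902 = 0.7343
L = ρ/(1−ρ) = 0.7343/0.2657 = 2.7640

Final: 2.7640


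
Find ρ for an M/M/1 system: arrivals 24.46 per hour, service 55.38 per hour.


ρ = λ/μ = 24.46/55.38 = 0.4417

Final: 0.4417


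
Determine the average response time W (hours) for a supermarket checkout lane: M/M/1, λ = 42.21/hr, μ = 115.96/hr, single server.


W = 1/(μ−λ) = 1/(115.96 − 42.21) = 1/73.75 = 0.01356 hr

Final: 0.01356 hr


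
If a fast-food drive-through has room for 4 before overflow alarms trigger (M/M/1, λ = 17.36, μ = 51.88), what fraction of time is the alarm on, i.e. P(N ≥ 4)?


ρ = 17.36/51.88 = 0.3346
P(N ≥ n) = ρ^n = 0.3346^4 = 0.012537

Final: 0.012537


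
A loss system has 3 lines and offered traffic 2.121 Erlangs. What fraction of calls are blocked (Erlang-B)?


B(c,a) = (a^c/c!) / Σ_{k=0}^{c} a^k/k!
a^3/3! = 1.590270
Σ terms (k=0..3): 1.00000 + 2.12100 + 2.24932 + 1.59027 = 6.960590
B = 1.590270/6.960590 = 0.228468

Final: 0.228468


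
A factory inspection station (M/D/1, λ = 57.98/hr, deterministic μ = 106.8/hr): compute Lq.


ρ = 57.98/106.8 = 0.5429
M/D/1: Lq = ρ²/(2(1−ρ)) = 0.2947/(2·0.4571) = 0.32237

Final: 0.32237


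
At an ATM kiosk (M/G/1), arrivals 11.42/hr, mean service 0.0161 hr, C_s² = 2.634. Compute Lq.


ρ = λ·E[S] = 11.42·0.0161 = 0.1839
Lq = ρ²(1+C_s²)/(2(1−ρ)) = 0.03381·(1+2.634)/(2·0.8161)
= 0.03381·3.6340/1.6323 = 0.07526

Final: 0.07526


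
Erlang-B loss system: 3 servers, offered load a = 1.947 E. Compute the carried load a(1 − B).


B(3,1.947) = 0.202571 (Erlang-B)
Carried load = a(1 − B) = 1.947·(1 − 0.202571) = 1.947·0.797429 = 1.5526 E

Final: 1.5526 Erlangs


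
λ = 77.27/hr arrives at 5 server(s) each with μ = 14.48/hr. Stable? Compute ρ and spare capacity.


Total capacity cμ = 5·14.48 = 72.40/hr
ρ = λ/(cμ) = 77.27/72.40 = 1.0673
Stable ⇔ ρ < 1: NO
Spare capacity = cμ − λ = 72.40 − 77.27 = -4.87/hr

Final: ρ = 1.0673; unstable; margin = -4.87/hr


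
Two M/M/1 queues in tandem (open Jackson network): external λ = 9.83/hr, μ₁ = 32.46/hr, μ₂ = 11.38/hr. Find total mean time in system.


Each node sees arrival rate λ = 9.83/hr (tandem ⇒ throughput preserved).
W₁ = 1/(μ₁−λ) = 1/(32.46−9.83) = 0.04419 hr
W₂ = 1/(μ₂−λ) = 1/(11.38−9.83) = 0.64516 hr
W_total = W₁ + W₂ = 0.04419 + 0.64516 = 0.68935 hr

Final: 0.68935 hr


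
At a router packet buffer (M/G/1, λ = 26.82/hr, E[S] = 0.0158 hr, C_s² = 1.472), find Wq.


ρ = λ·E[S] = 26.82·0.0158 = 0.4238
E[S²] = E[S]²(1+C_s²) = 0.0158²·(1+1.472) = 0.0006171
Wq = λ·E[S²]/(2(1−ρ)) = 26.82·0.0006171/(2·0.5762) = 0.01436 hr

Final: 0.01436 hr


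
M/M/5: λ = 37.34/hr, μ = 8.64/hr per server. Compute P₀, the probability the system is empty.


a = λ/μ = 37.34/8.64 = 4.3218; ρ = a/c = 0.8644
Σ_{k=0}^{4} a^k/k! (terms k=0..4) = 1.00000 + 4.32176 + 9.33880 + 13.45335 + 14.53554 = 42.64945
Tail: a^5/(5!(1−ρ)) = 1507.65807/(120·0.1356) = 92.62063
P₀ = 1/(42.64945 + 92.62063) = 1/135.27008 = 0.007393

Final: 0.007393


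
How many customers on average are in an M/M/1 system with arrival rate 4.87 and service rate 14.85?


ρ = λ/μ = 4.87/14.85 = 0.3279
L = ρ/(1−ρ) = 0.3279/(1 − 0.3279) = 0.3279/0.6721 = 0.4880

Final: 0.4880


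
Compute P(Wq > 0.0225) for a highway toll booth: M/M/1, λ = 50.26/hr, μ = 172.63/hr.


ρ = 50.26/172.63 = 0.2911
P(Wq > t) = ρ·e^{−(μ−λ)t} = 0.2911·e^{−2.7533}
= 0.2911·0.063716 = 0.018550

Final: 0.018550


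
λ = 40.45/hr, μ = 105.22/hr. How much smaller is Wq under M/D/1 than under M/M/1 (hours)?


ρ = 40.45/105.22 = 0.3844
Wq(M/M/1) = ρ/(μ−λ) = 0.3844/64.77 = 0.005935 hr
Wq(M/D/1) = ρ/(2(μ−λ)) = 0.002968 hr
Savings = 0.005935 − 0.002968 = 0.002968 hr

Final: 0.002968 hr


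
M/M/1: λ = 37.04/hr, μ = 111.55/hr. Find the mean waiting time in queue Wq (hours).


ρ = 37.04/111.55 = 0.3320
Wq = ρ/(μ−λ) = 0.3320/(111.55 − 37.04) = 0.3320/74.51 = 0.004456 hr

Final: 0.004456 hr


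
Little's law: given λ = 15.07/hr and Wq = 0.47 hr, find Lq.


Lq = λWq = 15.07·0.47 = 7.0829

Final: 7.0829


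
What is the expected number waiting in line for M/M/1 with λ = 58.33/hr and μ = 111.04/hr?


ρ = 58.33/111.04 = 0.5253
Lq = ρ²/(1−ρ) = 0.2759/0.4747 = 0.5813

Final: 0.5813


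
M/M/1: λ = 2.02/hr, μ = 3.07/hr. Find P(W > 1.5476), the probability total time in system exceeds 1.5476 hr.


W ~ Exponential(μ−λ) for M/M/1.
μ − λ = 3.07 − 2.02 = 1.0500
P(W > t) = e^{−(μ−λ)t} = e^{−1.6250} = 0.196916

Final: 0.196916


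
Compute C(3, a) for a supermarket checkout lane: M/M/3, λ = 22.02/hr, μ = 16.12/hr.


a = λ/μ = 1.3660; ρ = a/3 = 0.4553
P₀ = 0.245161 (from M/M/c formula)
C(c,a) = [a^c/(c!(1−ρ))]·P₀ = [2.54892/(6·0.5447)]·0.245161
= 0.77997·0.245161 = 0.191217

Final: 0.191217


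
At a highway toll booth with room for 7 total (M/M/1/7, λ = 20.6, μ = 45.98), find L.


ρ = 20.6/45.98 = 0.4480
L = ρ[1 − (K+1)ρ^K + Kρ^(K+1)] / [(1−ρ)(1−ρ^(K+1))]
Numerator: 0.4480·(1 − 8·0.003623 + 7·0.001623) = 0.440126
Denominator: (0.5520)·(0.998377) = 0.551083
L = 0.440126/0.551083 = 0.7987

Final: 0.7987


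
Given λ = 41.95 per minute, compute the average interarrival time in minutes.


Mean interarrival time = 1/λ = 1/41.95 minute = 0.02384 minute
In minutes: 0.02384 × 1 = 0.02384 min

Final: 0.02384 min


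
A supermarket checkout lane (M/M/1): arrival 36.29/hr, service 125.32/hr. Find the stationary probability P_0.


ρ = 36.29/125.32 = 0.2896
P_n = (1−ρ)·ρ^n = (1 − 0.2896)·0.2896^0 = 0.7104·1.000000 = 0.710421

Final: 0.710421


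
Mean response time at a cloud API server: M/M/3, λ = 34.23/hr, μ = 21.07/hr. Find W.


a = 1.6246; ρ = 0.5415; P₀ = 0.181722
Lq = P₀·a^c·ρ/(c!(1−ρ)²) = 0.33456
Wq = Lq/λ = 0.33456/34.23 = 0.009774 hr
W = Wq + 1/μ = 0.009774 + 0.04746 = 0.05723 hr

Final: 0.05723 hr


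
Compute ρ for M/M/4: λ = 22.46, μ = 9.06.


ρ = λ/(cμ) = 22.46/(4·9.06) = 22.46/36.24 = 0.6198

Final: 0.6198


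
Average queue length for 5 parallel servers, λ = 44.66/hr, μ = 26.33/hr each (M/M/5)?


a = λ/μ = 1.6962; ρ = a/5 = 0.3392
P₀ = 0.182819
Lq = P₀·a^c·ρ / (c!·(1−ρ)²) = 0.182819·14.03910·0.3392/(120·0.43661)
= 0.01662

Final: 0.01662


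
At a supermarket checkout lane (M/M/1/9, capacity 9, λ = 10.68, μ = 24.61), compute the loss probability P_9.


ρ = λ/μ = 10.68/24.61 = 0.4340
P_K = (1−ρ)ρ^K/(1−ρ^(K+1)) = (0.5660·0.0005459)/(1 − 0.0002369)
= 0.0003090/0.999763 = 0.0003091

Final: 0.0003091


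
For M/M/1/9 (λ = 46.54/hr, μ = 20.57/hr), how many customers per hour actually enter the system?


ρ = 2.2625; P_K = (1−ρ)ρ^9/(1−ρ^10) = 0.558173
λ_eff = λ(1 − P_K) = 46.54·(1 − 0.558173) = 46.54·0.441827 = 20.5626 /hr

Final: 20.5626 /hr


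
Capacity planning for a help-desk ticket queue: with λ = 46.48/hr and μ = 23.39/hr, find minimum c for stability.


Stability requires cμ > λ ⇔ c > λ/μ.
λ/μ = 46.48/23.39 = 1.9872
Minimum integer c = ⌊1.9872⌋ + 1 = 2
Check: 2·23.39 = 46.78 > 46.48, while 1·23.39 = 23.39 ≤ 46.48

Final: 2 servers


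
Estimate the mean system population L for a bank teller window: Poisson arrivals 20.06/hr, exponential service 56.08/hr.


ρ = λ/μ = 20.06/56.08 = 0.3577
L = ρ/(1−ρ) = 0.3577/(1 − 0.3577) = 0.3577/0.6423 = 0.5569

Final: 0.5569


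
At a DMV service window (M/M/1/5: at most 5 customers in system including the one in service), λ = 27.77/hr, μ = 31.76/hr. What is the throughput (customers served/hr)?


ρ = 0.8744; P_K = (1−ρ)ρ^5/(1−ρ^6) = 0.116074
λ_eff = λ(1 − P_K) = 27.77·(1 − 0.116074) = 27.77·0.883926 = 24.5466 /hr

Final: 24.5466 /hr


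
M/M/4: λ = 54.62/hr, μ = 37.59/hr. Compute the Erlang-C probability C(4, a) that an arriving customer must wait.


a = λ/μ = 1.4530; ρ = a/4 = 0.3633
P₀ = 0.231925 (from M/M/c formula)
C(c,a) = [a^c/(c!(1−ρ))]·P₀ = [4.45777/(24·0.6367)]·0.231925
= 0.29171·0.231925 = 0.067654

Final: 0.067654


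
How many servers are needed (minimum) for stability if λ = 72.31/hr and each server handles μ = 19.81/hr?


Stability requires cμ > λ ⇔ c > λ/μ.
λ/μ = 72.31/19.81 = 3.6502
Minimum integer c = ⌊3.6502⌋ + 1 = 4
Check: 4·19.81 = 79.24 > 72.31, while 3·19.81 = 59.43 ≤ 72.31

Final: 4 servers


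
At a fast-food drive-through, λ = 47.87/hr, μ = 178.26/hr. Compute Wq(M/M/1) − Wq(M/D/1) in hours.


ρ = 47.87/178.26 = 0.2685
Wq(M/M/1) = ρ/(μ−λ) = 0.2685/130.39 = 0.002060 hr
Wq(M/D/1) = ρ/(2(μ−λ)) = 0.001030 hr
Savings = 0.002060 − 0.001030 = 0.001030 hr

Final: 0.001030 hr


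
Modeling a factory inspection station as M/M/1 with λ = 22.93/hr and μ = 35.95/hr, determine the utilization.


ρ = λ/μ = 22.93/35.95 = 0.6378

Final: 0.6378


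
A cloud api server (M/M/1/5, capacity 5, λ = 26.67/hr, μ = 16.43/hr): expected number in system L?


ρ = 26.67/16.43 = 1.6233
L = ρ[1 − (K+1)ρ^K + Kρ^(K+1)] / [(1−ρ)(1−ρ^(K+1))]
Numerator: 1.6233·(1 − 6·11.270087 + 5·18.294170) = 40.338302
Denominator: (-0.6233)·(-17.294170) = 10.778594
L = 40.338302/10.778594 = 3.7424

Final: 3.7424


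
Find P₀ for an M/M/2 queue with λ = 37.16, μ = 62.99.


a = λ/μ = 37.16/62.99 = 0.5899; ρ = a/c = 0.2950
Σ_{k=0}^{1} a^k/k! (terms k=0..1) = 1.00000 + 0.58993 = 1.58993
Tail: a^2/(2!(1−ρ)) = 0.34802/(2·0.7050) = 0.24681
P₀ = 1/(1.58993 + 0.24681) = 1/1.83675 = 0.544440

Final: 0.544440


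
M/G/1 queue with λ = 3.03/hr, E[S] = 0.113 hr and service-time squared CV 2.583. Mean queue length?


ρ = λ·E[S] = 3.03·0.113 = 0.3424
Lq = ρ²(1+C_s²)/(2(1−ρ)) = 0.1172·(1+2.583)/(2·0.6576)
= 0.1172·3.5830/1.3152 = 0.31937

Final: 0.31937


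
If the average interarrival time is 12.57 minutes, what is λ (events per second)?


λ = 1/(interarrival time) in consistent units.
1 second = 0.0166667 min, so λ = 0.0166667/12.57 = 0.001326 per second

Final: 0.001326 /sec


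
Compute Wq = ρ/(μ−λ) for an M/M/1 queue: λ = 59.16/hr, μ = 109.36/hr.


ρ = 59.16/109.36 = 0.5410
Wq = ρ/(μ−λ) = 0.5410/(109.36 − 59.16) = 0.5410/50.20 = 0.01078 hr

Final: 0.01078 hr


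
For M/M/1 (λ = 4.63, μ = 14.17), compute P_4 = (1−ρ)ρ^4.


ρ = 4.63/14.17 = 0.3267
P_n = (1−ρ)·ρ^n = (1 − 0.3267)·0.3267^4 = 0.6733·0.011398 = 0.007674

Final: 0.007674


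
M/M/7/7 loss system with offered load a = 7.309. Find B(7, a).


B(c,a) = (a^c/c!) / Σ_{k=0}^{c} a^k/k!
a^7/7! = 221.093104
Σ terms (k=0..7): 1.00000 + 7.30900 + 26.71074 + 65.07627 + 118.91061 + 173.82353 + 211.74603 + 221.09310 = 825.669280
B = 221.093104/825.669280 = 0.267774

Final: 0.267774


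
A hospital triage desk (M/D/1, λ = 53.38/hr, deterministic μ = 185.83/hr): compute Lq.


ρ = 53.38/185.83 = 0.2873
M/D/1: Lq = ρ²/(2(1−ρ)) = 0.08251/(2·0.7127) = 0.05788

Final: 0.05788


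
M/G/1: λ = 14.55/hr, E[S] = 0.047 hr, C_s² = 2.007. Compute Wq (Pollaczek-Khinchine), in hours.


ρ = λ·E[S] = 14.55·0.047 = 0.6839
E[S²] = E[S]²(1+C_s²) = 0.047²·(1+2.007) = 0.006642
Wq = λ·E[S²]/(2(1−ρ)) = 14.55·0.006642/(2·0.3161) = 0.15285 hr

Final: 0.15285 hr


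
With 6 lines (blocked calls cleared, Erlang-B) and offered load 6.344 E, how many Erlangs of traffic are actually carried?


B(6,6.344) = 0.288638 (Erlang-B)
Carried load = a(1 − B) = 6.344·(1 − 0.288638) = 6.344·0.711362 = 4.5129 E

Final: 4.5129 Erlangs


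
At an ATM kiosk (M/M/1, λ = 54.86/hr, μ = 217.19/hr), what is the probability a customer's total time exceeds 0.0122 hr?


W ~ Exponential(μ−λ) for M/M/1.
μ − λ = 217.19 − 54.86 = 162.3300
P(W > t) = e^{−(μ−λ)t} = e^{−1.9804} = 0.138010

Final: 0.138010


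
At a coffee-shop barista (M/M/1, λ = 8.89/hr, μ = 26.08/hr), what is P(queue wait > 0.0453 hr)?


ρ = 8.89/26.08 = 0.3409
P(Wq > t) = ρ·e^{−(μ−λ)t} = 0.3409·e^{−0.7787}
= 0.3409·0.458999 = 0.156461

Final: 0.156461


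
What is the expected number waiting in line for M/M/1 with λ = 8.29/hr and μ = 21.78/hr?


ρ = 8.29/21.78 = 0.3806
Lq = ρ²/(1−ρ) = 0.1449/0.6194 = 0.2339

Final: 0.2339


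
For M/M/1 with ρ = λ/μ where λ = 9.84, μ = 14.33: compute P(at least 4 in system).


ρ = 9.84/14.33 = 0.6867
P(N ≥ n) = ρ^n = 0.6867^4 = 0.222329

Final: 0.222329


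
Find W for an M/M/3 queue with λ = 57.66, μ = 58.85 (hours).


a = 0.9798; ρ = 0.3266; P₀ = 0.371395
Lq = P₀·a^c·ρ/(c!(1−ρ)²) = 0.04193
Wq = Lq/λ = 0.04193/57.66 = 0.0007272 hr
W = Wq + 1/μ = 0.0007272 + 0.01699 = 0.01772 hr

Final: 0.01772 hr


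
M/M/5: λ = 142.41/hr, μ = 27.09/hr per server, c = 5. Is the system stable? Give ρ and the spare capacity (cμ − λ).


Total capacity cμ = 5·27.09 = 135.45/hr
ρ = λ/(cμ) = 142.41/135.45 = 1.0514
Stable ⇔ ρ < 1: NO
Spare capacity = cμ − λ = 135.45 − 142.41 = -6.96/hr

Final: ρ = 1.0514; unstable; margin = -6.96/hr


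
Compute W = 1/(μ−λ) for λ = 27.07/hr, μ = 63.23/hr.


W = 1/(μ−λ) = 1/(63.23 − 27.07) = 1/36.16 = 0.02765 hr

Final: 0.02765 hr


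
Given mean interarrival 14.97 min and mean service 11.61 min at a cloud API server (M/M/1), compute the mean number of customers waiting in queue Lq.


λ = 60/14.97 = 4.0080 /hr
μ = 60/11.61 = 5.1680 /hr
ρ = λ/μ = 4.0080/5.1680 = 0.7756
Lq = ρ²/(1−ρ) = 0.6015/0.2244 = 2.6798

Final: 2.6798


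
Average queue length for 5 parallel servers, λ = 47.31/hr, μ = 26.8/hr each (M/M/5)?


a = λ/μ = 1.7653; ρ = a/5 = 0.3531
P₀ = 0.170481
Lq = P₀·a^c·ρ / (c!·(1−ρ)²) = 0.170481·17.14316·0.3531/(120·0.41853)
= 0.02054

Final: 0.02054


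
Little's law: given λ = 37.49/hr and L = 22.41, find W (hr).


W = L/λ = 22.41/37.49 = 0.5978 hr

Final: 0.5978 hr


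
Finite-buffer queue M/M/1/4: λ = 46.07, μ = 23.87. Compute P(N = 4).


ρ = λ/μ = 46.07/23.87 = 1.9300
P_K = (1−ρ)ρ^K/(1−ρ^(K+1)) = (-0.9300·13.875964)/(1 − 26.781134)
= -12.905170/-25.781134 = 0.500566

Final: 0.500566


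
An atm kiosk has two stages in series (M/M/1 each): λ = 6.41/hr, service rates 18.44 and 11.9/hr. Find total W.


Each node sees arrival rate λ = 6.41/hr (tandem ⇒ throughput preserved).
W₁ = 1/(μ₁−λ) = 1/(18.44−6.41) = 0.08313 hr
W₂ = 1/(μ₂−λ) = 1/(11.9−6.41) = 0.18215 hr
W_total = W₁ + W₂ = 0.08313 + 0.18215 = 0.26527 hr

Final: 0.26527 hr


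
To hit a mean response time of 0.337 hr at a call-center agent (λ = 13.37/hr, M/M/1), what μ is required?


W = 1/(μ−λ) ⇒ μ − λ = 1/W = 1/0.337 = 2.9674
μ = λ + 1/W = 13.37 + 2.9674 = 16.3374 per hr

Final: 16.3374 /hr


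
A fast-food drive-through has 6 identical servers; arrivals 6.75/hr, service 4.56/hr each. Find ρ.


ρ = λ/(cμ) = 6.75/(6·4.56) = 6.75/27.36 = 0.2467

Final: 0.2467


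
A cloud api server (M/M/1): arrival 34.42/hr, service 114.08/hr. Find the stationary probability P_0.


ρ = 34.42/114.08 = 0.3017
P_n = (1−ρ)·ρ^n = (1 − 0.3017)·0.3017^0 = 0.6983·1.000000 = 0.698282

Final: 0.698282


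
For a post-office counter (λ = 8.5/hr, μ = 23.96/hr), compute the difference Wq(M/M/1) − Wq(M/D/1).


ρ = 8.5/23.96 = 0.3548
Wq(M/M/1) = ρ/(μ−λ) = 0.3548/15.46 = 0.02295 hr
Wq(M/D/1) = ρ/(2(μ−λ)) = 0.01147 hr
Savings = 0.02295 − 0.01147 = 0.01147 hr

Final: 0.01147 hr


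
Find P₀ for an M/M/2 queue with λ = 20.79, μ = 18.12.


a = λ/μ = 20.79/18.12 = 1.1474; ρ = a/c = 0.5737
Σ_{k=0}^{1} a^k/k! (terms k=0..1) = 1.00000 + 1.14735 = 2.14735
Tail: a^2/(2!(1−ρ)) = 1.31641/(2·0.4263) = 1.54391
P₀ = 1/(2.14735 + 1.54391) = 1/3.69126 = 0.270910

Final: 0.270910


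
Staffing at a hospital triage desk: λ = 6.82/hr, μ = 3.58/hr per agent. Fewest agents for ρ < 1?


Stability requires cμ > λ ⇔ c > λ/μ.
λ/μ = 6.82/3.58 = 1.9050
Minimum integer c = ⌊1.9050⌋ + 1 = 2
Check: 2·3.58 = 7.16 > 6.82, while 1·3.58 = 3.58 ≤ 6.82

Final: 2 servers


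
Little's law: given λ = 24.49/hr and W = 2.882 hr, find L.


L = λW = 24.49·2.882 = 70.5802

Final: 70.5802


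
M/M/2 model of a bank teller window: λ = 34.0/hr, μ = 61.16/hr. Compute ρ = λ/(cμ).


ρ = λ/(cμ) = 34.0/(2·61.16) = 34.0/122.32 = 0.2780

Final: 0.2780


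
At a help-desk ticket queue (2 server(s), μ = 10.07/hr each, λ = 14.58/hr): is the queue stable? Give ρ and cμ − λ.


Total capacity cμ = 2·10.07 = 20.14/hr
ρ = λ/(cμ) = 14.58/20.14 = 0.7239
Stable ⇔ ρ < 1: YES
Spare capacity = cμ − λ = 20.14 − 14.58 = 5.56/hr

Final: ρ = 0.7239; stable; margin = 5.56/hr


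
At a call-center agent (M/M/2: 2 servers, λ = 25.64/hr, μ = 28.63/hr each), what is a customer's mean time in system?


a = 0.8956; ρ = 0.4478; P₀ = 0.381423
Lq = P₀·a^c·ρ/(c!(1−ρ)²) = 0.22460
Wq = Lq/λ = 0.22460/25.64 = 0.008760 hr
W = Wq + 1/μ = 0.008760 + 0.03493 = 0.04369 hr

Final: 0.04369 hr
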